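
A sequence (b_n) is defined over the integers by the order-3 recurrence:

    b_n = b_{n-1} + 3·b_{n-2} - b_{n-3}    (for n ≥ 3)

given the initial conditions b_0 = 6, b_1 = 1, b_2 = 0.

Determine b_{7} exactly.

b_3 = 1·0 + 3·1 + -1·6 = -3
b_4 = 1·-3 + 3·0 + -1·1 = -4
b_5 = 1·-4 + 3·-3 + -1·0 = -13
b_6 = 1·-13 + 3·-4 + -1·-3 = -22
b_7 = 1·-22 + 3·-13 + -1·-4 = -57

-57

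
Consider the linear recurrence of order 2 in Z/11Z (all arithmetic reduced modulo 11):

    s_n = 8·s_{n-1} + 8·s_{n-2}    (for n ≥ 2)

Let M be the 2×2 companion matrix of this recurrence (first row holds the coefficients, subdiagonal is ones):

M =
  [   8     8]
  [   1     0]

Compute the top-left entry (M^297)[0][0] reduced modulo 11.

(M^297)[0][0] is the top entry after applying M 297 times to the unit state (1, 0). Equivalently it is h_{298} for the auxiliary sequence (h_n) obeying the same recurrence with h_1 = 1 and h_i = 0 for 0 ≤ i < 1:
h_2 = 8·1 + 8·0 = 8
h_3 = 8·8 + 8·1 = 6
h_4 = 8·6 + 8·8 = 2
h_5 = 8·2 + 8·6 = 9
h_6 = 8·9 + 8·2 = 0
h_7 = 8·0 + 8·9 = 6
h_8 = 8·6 + 8·0 = 4
h_9 = 8·4 + 8·6 = 3
h_10 = 8·3 + 8·4 = 1
h_11 = 8·1 + 8·3 = 10
h_12 = 8·10 + 8·1 = 0
h_13 = 8·0 + 8·10 = 3
h_14 = 8·3 + 8·0 = 2
h_15 = 8·2 + 8·3 = 7
h_16 = 8·7 + 8·2 = 6
h_17 = 8·6 + 8·7 = 5
h_18 = 8·5 + 8·6 = 0
h_19 = 8·0 + 8·5 = 7
h_20 = 8·7 + 8·0 = 1
h_21 = 8·1 + 8·7 = 9
h_22 = 8·9 + 8·1 = 3
h_23 = 8·3 + 8·9 = 8
h_24 = 8·8 + 8·3 = 0
h_25 = 8·0 + 8·8 = 9
h_26 = 8·9 + 8·0 = 6
h_27 = 8·6 + 8·9 = 10
h_28 = 8·10 + 8·6 = 7
h_29 = 8·7 + 8·10 = 4
h_30 = 8·4 + 8·7 = 0
h_31 = 8·0 + 8·4 = 10
h_32 = 8·10 + 8·0 = 3
h_33 = 8·3 + 8·10 = 5
h_34 = 8·5 + 8·3 = 9
h_35 = 8·9 + 8·5 = 2
h_36 = 8·2 + 8·9 = 0
h_37 = 8·0 + 8·2 = 5
h_38 = 8·5 + 8·0 = 7
h_39 = 8·7 + 8·5 = 8
h_40 = 8·8 + 8·7 = 10
h_41 = 8·10 + 8·8 = 1
h_42 = 8·1 + 8·10 = 0
h_43 = 8·0 + 8·1 = 8
h_44 = 8·8 + 8·0 = 9
h_45 = 8·9 + 8·8 = 4
h_46 = 8·4 + 8·9 = 5
h_47 = 8·5 + 8·4 = 6
h_48 = 8·6 + 8·5 = 0
h_49 = 8·0 + 8·6 = 4
h_50 = 8·4 + 8·0 = 10
h_51 = 8·10 + 8·4 = 2
h_52 = 8·2 + 8·10 = 8
h_53 = 8·8 + 8·2 = 3
h_54 = 8·3 + 8·8 = 0
h_55 = 8·0 + 8·3 = 2
h_56 = 8·2 + 8·0 = 5
h_57 = 8·5 + 8·2 = 1
h_58 = 8·1 + 8·5 = 4
h_59 = 8·4 + 8·1 = 7
h_60 = 8·7 + 8·4 = 0
h_61 = 8·0 + 8·7 = 1
(h_60, h_61) = (0, 1) = (h_0, h_1), so the sequence has period 60.
298 ≡ 58 (mod 60), hence h_298 = h_58 = 4.

4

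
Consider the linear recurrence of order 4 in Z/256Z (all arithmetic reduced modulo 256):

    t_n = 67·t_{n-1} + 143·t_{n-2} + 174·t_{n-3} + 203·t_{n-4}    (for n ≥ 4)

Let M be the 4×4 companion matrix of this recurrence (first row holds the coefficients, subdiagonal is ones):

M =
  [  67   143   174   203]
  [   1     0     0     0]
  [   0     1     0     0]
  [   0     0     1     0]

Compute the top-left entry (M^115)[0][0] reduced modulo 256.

(M^115)[0][0] is the top entry after applying M 115 times to the unit state (1, 0, 0, 0). Equivalently it is h_{118} for the auxiliary sequence (h_n) obeying the same recurrence with h_3 = 1 and h_i = 0 for 0 ≤ i < 3:
h_4 = 67·1 + 143·0 + 174·0 + 203·0 = 67
h_5 = 67·67 + 143·1 + 174·0 + 203·0 = 24
h_6 = 67·24 + 143·67 + 174·1 + 203·0 = 99
h_7 = 67·99 + 143·24 + 174·67 + 203·1 = 166
h_8 = 67·166 + 143·99 + 174·24 + 203·67 = 48
h_9 = 67·48 + 143·166 + 174·99 + 203·24 = 156
Continuing the recurrence:
  h_10 = 249;  h_11 = 145;  h_12 = 34;  h_13 = 215;  h_14 = 68;  h_15 = 252
  h_16 = 8;  h_17 = 145;  h_18 = 159;  h_19 = 224;  h_20 = 87;  h_21 = 242
  h_22 = 68;  h_23 = 188;  h_24 = 169;  h_25 = 93;  h_26 = 114;  h_27 = 187
  h_28 = 216;  h_29 = 56;  h_30 = 208;  h_31 = 209;  h_32 = 59;  h_33 = 248
  h_34 = 219;  h_35 = 174;  h_36 = 56;  h_37 = 92;  h_38 = 73;  h_39 = 137
  h_40 = 146;  h_41 = 79;  h_42 = 60;  h_43 = 180;  h_44 = 24;  h_45 = 65
  h_46 = 87;  h_47 = 32;  h_48 = 47;  h_49 = 218;  h_50 = 12;  h_51 = 60
  h_52 = 217;  h_53 = 85;  h_54 = 194;  h_55 = 83;  h_56 = 240;  h_57 = 112
  h_58 = 160;  h_59 = 97;  h_60 = 51;  h_61 = 24;  h_62 = 147;  h_63 = 118
  h_64 = 192;  h_65 = 28;  h_66 = 89;  h_67 = 1;  h_68 = 66;  h_69 = 135
  h_70 = 116;  h_71 = 108;  h_72 = 40;  h_73 = 177;  h_74 = 15;  h_75 = 160
  h_76 = 71;  h_77 = 130;  h_78 = 84;  h_79 = 188;  h_80 = 201;  h_81 = 205
  h_82 = 82;  h_83 = 171;  h_84 = 72;  h_85 = 168;  h_86 = 112;  h_87 = 177
  h_88 = 43;  h_89 = 120;  h_90 = 139;  h_91 = 254;  h_92 = 200;  h_93 = 220
  h_94 = 41;  h_95 = 249;  h_96 = 50;  h_97 = 127;  h_98 = 236;  h_99 = 36
  h_100 = 56;  h_101 = 225;  h_102 = 199;  h_103 = 96;  h_104 = 159;  h_105 = 234
  h_106 = 28;  h_107 = 60;  h_108 = 121;  h_109 = 197;  h_110 = 34;  h_111 = 195
  h_112 = 224;  h_113 = 224;  h_114 = 64;  h_115 = 193;  h_116 = 35
h_117 = 67·35 + 143·193 + 174·64 + 203·224 = 24
h_118 = 67·24 + 143·35 + 174·193 + 203·64 = 195

195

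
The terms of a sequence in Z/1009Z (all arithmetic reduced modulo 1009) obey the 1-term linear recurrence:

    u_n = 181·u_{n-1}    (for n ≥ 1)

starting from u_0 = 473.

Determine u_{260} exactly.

u_1 = 181·473 = 857
u_2 = 181·857 = 740
u_3 = 181·740 = 752
u_4 = 181·752 = 906
u_5 = 181·906 = 528
u_6 = 181·528 = 722
Continuing the recurrence:
  u_7 = 521;  u_8 = 464;  u_9 = 237;  u_10 = 519;  u_11 = 102;  u_12 = 300
  u_13 = 823;  u_14 = 640;  u_15 = 814;  u_16 = 20;  u_17 = 593;  u_18 = 379
  u_19 = 996;  u_20 = 674;  u_21 = 914;  u_22 = 967;  u_23 = 470;  u_24 = 314
  u_25 = 330;  u_26 = 199;  u_27 = 704;  u_28 = 290;  u_29 = 22;  u_30 = 955
  u_31 = 316;  u_32 = 692;  u_33 = 136;  u_34 = 400;  u_35 = 761;  u_36 = 517
  u_37 = 749;  u_38 = 363;  u_39 = 118;  u_40 = 169;  u_41 = 319;  u_42 = 226
  u_43 = 546;  u_44 = 953;  u_45 = 963;  u_46 = 755;  u_47 = 440;  u_48 = 938
  u_49 = 266;  u_50 = 723;  u_51 = 702;  u_52 = 937;  u_53 = 85;  u_54 = 250
  u_55 = 854;  u_56 = 197;  u_57 = 342;  u_58 = 353;  u_59 = 326;  u_60 = 484
  u_61 = 830;  u_62 = 898;  u_63 = 89;  u_64 = 974;  u_65 = 728;  u_66 = 598
  u_67 = 275;  u_68 = 334;  u_69 = 923;  u_70 = 578;  u_71 = 691;  u_72 = 964
  u_73 = 936;  u_74 = 913;  u_75 = 786;  u_76 = 1006;  u_77 = 466;  u_78 = 599
  u_79 = 456;  u_80 = 807;  u_81 = 771;  u_82 = 309;  u_83 = 434;  u_84 = 861
  u_85 = 455;  u_86 = 626;  u_87 = 298;  u_88 = 461;  u_89 = 703;  u_90 = 109
  u_91 = 558;  u_92 = 98;  u_93 = 585;  u_94 = 949;  u_95 = 239;  u_96 = 881
  u_97 = 39;  u_98 = 1005;  u_99 = 285;  u_100 = 126;  u_101 = 608;  u_102 = 67
  u_103 = 19;  u_104 = 412;  u_105 = 915;  u_106 = 139;  u_107 = 943;  u_108 = 162
  u_109 = 61;  u_110 = 951;  u_111 = 601;  u_112 = 818;  u_113 = 744;  u_114 = 467
  u_115 = 780;  u_116 = 929;  u_117 = 655;  u_118 = 502;  u_119 = 52;  u_120 = 331
  u_121 = 380;  u_122 = 168;  u_123 = 138;  u_124 = 762;  u_125 = 698;  u_126 = 213
  u_127 = 211;  u_128 = 858;  u_129 = 921;  u_130 = 216;  u_131 = 754;  u_132 = 259
  u_133 = 465;  u_134 = 418;  u_135 = 992;  u_136 = 959;  u_137 = 31;  u_138 = 566
  u_139 = 537;  u_140 = 333;  u_141 = 742;  u_142 = 105;  u_143 = 843;  u_144 = 224
  u_145 = 184;  u_146 = 7;  u_147 = 258;  u_148 = 284;  u_149 = 954;  u_150 = 135
  u_151 = 219;  u_152 = 288;  u_153 = 669;  u_154 = 9;  u_155 = 620;  u_156 = 221
  u_157 = 650;  u_158 = 606;  u_159 = 714;  u_160 = 82;  u_161 = 716;  u_162 = 444
  u_163 = 653;  u_164 = 140;  u_165 = 115;  u_166 = 635;  u_167 = 918;  u_168 = 682
  u_169 = 344;  u_170 = 715;  u_171 = 263;  u_172 = 180;  u_173 = 292;  u_174 = 384
  u_175 = 892;  u_176 = 12;  u_177 = 154;  u_178 = 631;  u_179 = 194;  u_180 = 808
  u_181 = 952;  u_182 = 782;  u_183 = 282;  u_184 = 592;  u_185 = 198;  u_186 = 523
  u_187 = 826;  u_188 = 174;  u_189 = 215;  u_190 = 573;  u_191 = 795;  u_192 = 617
  u_193 = 687;  u_194 = 240;  u_195 = 53;  u_196 = 512;  u_197 = 853;  u_198 = 16
  u_199 = 878;  u_200 = 505;  u_201 = 595;  u_202 = 741;  u_203 = 933;  u_204 = 370
  u_205 = 376;  u_206 = 453;  u_207 = 264;  u_208 = 361;  u_209 = 765;  u_210 = 232
  u_211 = 623;  u_212 = 764;  u_213 = 51;  u_214 = 150;  u_215 = 916;  u_216 = 320
  u_217 = 407;  u_218 = 10;  u_219 = 801;  u_220 = 694;  u_221 = 498;  u_222 = 337
  u_223 = 457;  u_224 = 988;  u_225 = 235;  u_226 = 157;  u_227 = 165;  u_228 = 604
  u_229 = 352;  u_230 = 145;  u_231 = 11;  u_232 = 982;  u_233 = 158;  u_234 = 346
  u_235 = 68;  u_236 = 200;  u_237 = 885;  u_238 = 763;  u_239 = 879;  u_240 = 686
  u_241 = 59;  u_242 = 589;  u_243 = 664;  u_244 = 113;  u_245 = 273;  u_246 = 981
  u_247 = 986;  u_248 = 882;  u_249 = 220;  u_250 = 469;  u_251 = 133;  u_252 = 866
  u_253 = 351;  u_254 = 973;  u_255 = 547;  u_256 = 125;  u_257 = 427;  u_258 = 603
u_259 = 181·603 = 171
u_260 = 181·171 = 681

681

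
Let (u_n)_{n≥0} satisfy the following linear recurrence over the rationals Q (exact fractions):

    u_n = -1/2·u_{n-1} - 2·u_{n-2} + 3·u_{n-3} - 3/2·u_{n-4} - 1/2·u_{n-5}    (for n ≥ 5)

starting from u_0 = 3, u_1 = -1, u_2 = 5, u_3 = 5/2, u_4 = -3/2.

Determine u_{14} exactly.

2678437/2048

u_5 = -1/2·-3/2 + -2·5/2 + 3·5 + -3/2·-1 + -1/2·3 = 43/4
u_6 = -1/2·43/4 + -2·-3/2 + 3·5/2 + -3/2·5 + -1/2·-1 = -15/8
u_7 = -1/2·-15/8 + -2·43/4 + 3·-3/2 + -3/2·5/2 + -1/2·5 = -501/16
u_8 = -1/2·-501/16 + -2·-15/8 + 3·43/4 + -3/2·-3/2 + -1/2·5/2 = 1685/32
u_9 = -1/2·1685/32 + -2·-501/16 + 3·-15/8 + -3/2·43/4 + -1/2·-3/2 = 979/64
u_10 = -1/2·979/64 + -2·1685/32 + 3·-501/16 + -3/2·-15/8 + -1/2·43/4 = -26811/128
u_11 = -1/2·-26811/128 + -2·979/64 + 3·1685/32 + -3/2·-501/16 + -1/2·-15/8 = 71683/256
u_12 = -1/2·71683/256 + -2·-26811/128 + 3·979/64 + -3/2·1685/32 + -1/2·-501/16 = 133877/512
u_13 = -1/2·133877/512 + -2·71683/256 + 3·-26811/128 + -3/2·979/64 + -1/2·1685/32 = -1401261/1024
u_14 = -1/2·-1401261/1024 + -2·133877/512 + 3·71683/256 + -3/2·-26811/128 + -1/2·979/64 = 2678437/2048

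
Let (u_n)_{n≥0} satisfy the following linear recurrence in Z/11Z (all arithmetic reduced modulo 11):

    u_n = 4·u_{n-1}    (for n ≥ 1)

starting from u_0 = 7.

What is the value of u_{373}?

u_1 = 4·7 = 6
u_2 = 4·6 = 2
u_3 = 4·2 = 8
u_4 = 4·8 = 10
u_5 = 4·10 = 7
(u_5) = (7) = (u_0), so the sequence has period 5.
373 ≡ 3 (mod 5), hence u_373 = u_3 = 8.

8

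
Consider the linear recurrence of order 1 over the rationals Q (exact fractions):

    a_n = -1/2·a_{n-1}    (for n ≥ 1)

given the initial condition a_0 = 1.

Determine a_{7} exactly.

a_1 = -1/2·1 = -1/2
a_2 = -1/2·-1/2 = 1/4
a_3 = -1/2·1/4 = -1/8
a_4 = -1/2·-1/8 = 1/16
a_5 = -1/2·1/16 = -1/32
a_6 = -1/2·-1/32 = 1/64
a_7 = -1/2·1/64 = -1/128

-1/128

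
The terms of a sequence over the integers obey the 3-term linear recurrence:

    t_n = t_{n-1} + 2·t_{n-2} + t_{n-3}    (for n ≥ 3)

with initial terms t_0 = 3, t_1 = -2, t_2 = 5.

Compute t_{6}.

53

t_3 = 1·5 + 2·-2 + 1·3 = 4
t_4 = 1·4 + 2·5 + 1·-2 = 12
t_5 = 1·12 + 2·4 + 1·5 = 25
t_6 = 1·25 + 2·12 + 1·4 = 53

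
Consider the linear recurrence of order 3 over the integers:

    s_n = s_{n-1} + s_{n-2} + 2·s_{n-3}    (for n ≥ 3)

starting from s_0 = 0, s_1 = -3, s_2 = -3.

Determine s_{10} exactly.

s_3 = 1·-3 + 1·-3 + 2·0 = -6
s_4 = 1·-6 + 1·-3 + 2·-3 = -15
s_5 = 1·-15 + 1·-6 + 2·-3 = -27
s_6 = 1·-27 + 1·-15 + 2·-6 = -54
s_7 = 1·-54 + 1·-27 + 2·-15 = -111
s_8 = 1·-111 + 1·-54 + 2·-27 = -219
s_9 = 1·-219 + 1·-111 + 2·-54 = -438
s_10 = 1·-438 + 1·-219 + 2·-111 = -879

-879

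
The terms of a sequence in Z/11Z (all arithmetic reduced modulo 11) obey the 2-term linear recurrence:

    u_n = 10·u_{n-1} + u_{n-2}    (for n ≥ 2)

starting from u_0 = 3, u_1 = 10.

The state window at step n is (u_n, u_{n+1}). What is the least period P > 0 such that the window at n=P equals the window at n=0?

n=0: window = (3, 10)
n=1: window = (10, 4)
n=2: window = (4, 6)
n=3: window = (6, 9)
n=4: window = (9, 8)
n=5: window = (8, 1)
n=6: window = (1, 7)
n=7: window = (7, 5)
n=8: window = (5, 2)
n=9: window = (2, 3)
n=10: window = (3, 10)
window at n=10 equals window at n=0 → period = 10

10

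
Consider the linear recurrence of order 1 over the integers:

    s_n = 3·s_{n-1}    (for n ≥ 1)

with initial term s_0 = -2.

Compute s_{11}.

-354294

s_1 = 3·-2 = -6
s_2 = 3·-6 = -18
s_3 = 3·-18 = -54
s_4 = 3·-54 = -162
s_5 = 3·-162 = -486
s_6 = 3·-486 = -1458
s_7 = 3·-1458 = -4374
s_8 = 3·-4374 = -13122
s_9 = 3·-13122 = -39366
s_10 = 3·-39366 = -118098
s_11 = 3·-118098 = -354294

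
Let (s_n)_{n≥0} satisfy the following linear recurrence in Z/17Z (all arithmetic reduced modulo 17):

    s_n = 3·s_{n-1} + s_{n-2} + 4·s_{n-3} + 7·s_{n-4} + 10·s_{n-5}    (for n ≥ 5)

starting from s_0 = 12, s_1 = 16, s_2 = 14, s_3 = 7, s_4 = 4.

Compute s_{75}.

s_5 = 3·4 + 1·7 + 4·14 + 7·16 + 10·12 = 1
s_6 = 3·1 + 1·4 + 4·7 + 7·14 + 10·16 = 4
s_7 = 3·4 + 1·1 + 4·4 + 7·7 + 10·14 = 14
s_8 = 3·14 + 1·4 + 4·1 + 7·4 + 10·7 = 12
s_9 = 3·12 + 1·14 + 4·4 + 7·1 + 10·4 = 11
s_10 = 3·11 + 1·12 + 4·14 + 7·4 + 10·1 = 3
s_11 = 3·3 + 1·11 + 4·12 + 7·14 + 10·4 = 2
s_12 = 3·2 + 1·3 + 4·11 + 7·12 + 10·14 = 5
s_13 = 3·5 + 1·2 + 4·3 + 7·11 + 10·12 = 5
s_14 = 3·5 + 1·5 + 4·2 + 7·3 + 10·11 = 6
s_15 = 3·6 + 1·5 + 4·5 + 7·2 + 10·3 = 2
s_16 = 3·2 + 1·6 + 4·5 + 7·5 + 10·2 = 2
s_17 = 3·2 + 1·2 + 4·6 + 7·5 + 10·5 = 15
s_18 = 3·15 + 1·2 + 4·2 + 7·6 + 10·5 = 11
s_19 = 3·11 + 1·15 + 4·2 + 7·2 + 10·6 = 11
s_20 = 3·11 + 1·11 + 4·15 + 7·2 + 10·2 = 2
s_21 = 3·2 + 1·11 + 4·11 + 7·15 + 10·2 = 16
s_22 = 3·16 + 1·2 + 4·11 + 7·11 + 10·15 = 15
s_23 = 3·15 + 1·16 + 4·2 + 7·11 + 10·11 = 1
s_24 = 3·1 + 1·15 + 4·16 + 7·2 + 10·11 = 2
s_25 = 3·2 + 1·1 + 4·15 + 7·16 + 10·2 = 12
s_26 = 3·12 + 1·2 + 4·1 + 7·15 + 10·16 = 1
s_27 = 3·1 + 1·12 + 4·2 + 7·1 + 10·15 = 10
s_28 = 3·10 + 1·1 + 4·12 + 7·2 + 10·1 = 1
s_29 = 3·1 + 1·10 + 4·1 + 7·12 + 10·2 = 2
s_30 = 3·2 + 1·1 + 4·10 + 7·1 + 10·12 = 4
s_31 = 3·4 + 1·2 + 4·1 + 7·10 + 10·1 = 13
s_32 = 3·13 + 1·4 + 4·2 + 7·1 + 10·10 = 5
s_33 = 3·5 + 1·13 + 4·4 + 7·2 + 10·1 = 0
s_34 = 3·0 + 1·5 + 4·13 + 7·4 + 10·2 = 3
s_35 = 3·3 + 1·0 + 4·5 + 7·13 + 10·4 = 7
s_36 = 3·7 + 1·3 + 4·0 + 7·5 + 10·13 = 2
s_37 = 3·2 + 1·7 + 4·3 + 7·0 + 10·5 = 7
s_38 = 3·7 + 1·2 + 4·7 + 7·3 + 10·0 = 4
s_39 = 3·4 + 1·7 + 4·2 + 7·7 + 10·3 = 4
s_40 = 3·4 + 1·4 + 4·7 + 7·2 + 10·7 = 9
s_41 = 3·9 + 1·4 + 4·4 + 7·7 + 10·2 = 14
s_42 = 3·14 + 1·9 + 4·4 + 7·4 + 10·7 = 12
s_43 = 3·12 + 1·14 + 4·9 + 7·4 + 10·4 = 1
s_44 = 3·1 + 1·12 + 4·14 + 7·9 + 10·4 = 4
s_45 = 3·4 + 1·1 + 4·12 + 7·14 + 10·9 = 11
s_46 = 3·11 + 1·4 + 4·1 + 7·12 + 10·14 = 10
s_47 = 3·10 + 1·11 + 4·4 + 7·1 + 10·12 = 14
s_48 = 3·14 + 1·10 + 4·11 + 7·4 + 10·1 = 15
s_49 = 3·15 + 1·14 + 4·10 + 7·11 + 10·4 = 12
s_50 = 3·12 + 1·15 + 4·14 + 7·10 + 10·11 = 15
s_51 = 3·15 + 1·12 + 4·15 + 7·14 + 10·10 = 9
s_52 = 3·9 + 1·15 + 4·12 + 7·15 + 10·14 = 12
s_53 = 3·12 + 1·9 + 4·15 + 7·12 + 10·15 = 16
s_54 = 3·16 + 1·12 + 4·9 + 7·15 + 10·12 = 15
s_55 = 3·15 + 1·16 + 4·12 + 7·9 + 10·15 = 16
s_56 = 3·16 + 1·15 + 4·16 + 7·12 + 10·9 = 12
s_57 = 3·12 + 1·16 + 4·15 + 7·16 + 10·12 = 4
s_58 = 3·4 + 1·12 + 4·16 + 7·15 + 10·16 = 13
s_59 = 3·13 + 1·4 + 4·12 + 7·16 + 10·15 = 13
s_60 = 3·13 + 1·13 + 4·4 + 7·12 + 10·16 = 6
s_61 = 3·6 + 1·13 + 4·13 + 7·4 + 10·12 = 10
s_62 = 3·10 + 1·6 + 4·13 + 7·13 + 10·4 = 15
s_63 = 3·15 + 1·10 + 4·6 + 7·13 + 10·13 = 11
s_64 = 3·11 + 1·15 + 4·10 + 7·6 + 10·13 = 5
s_65 = 3·5 + 1·11 + 4·15 + 7·10 + 10·6 = 12
s_66 = 3·12 + 1·5 + 4·11 + 7·15 + 10·10 = 1
s_67 = 3·1 + 1·12 + 4·5 + 7·11 + 10·15 = 7
s_68 = 3·7 + 1·1 + 4·12 + 7·5 + 10·11 = 11
s_69 = 3·11 + 1·7 + 4·1 + 7·12 + 10·5 = 8
s_70 = 3·8 + 1·11 + 4·7 + 7·1 + 10·12 = 3
s_71 = 3·3 + 1·8 + 4·11 + 7·7 + 10·1 = 1
s_72 = 3·1 + 1·3 + 4·8 + 7·11 + 10·7 = 15
s_73 = 3·15 + 1·1 + 4·3 + 7·8 + 10·11 = 3
s_74 = 3·3 + 1·15 + 4·1 + 7·3 + 10·8 = 10
s_75 = 3·10 + 1·3 + 4·15 + 7·1 + 10·3 = 11

11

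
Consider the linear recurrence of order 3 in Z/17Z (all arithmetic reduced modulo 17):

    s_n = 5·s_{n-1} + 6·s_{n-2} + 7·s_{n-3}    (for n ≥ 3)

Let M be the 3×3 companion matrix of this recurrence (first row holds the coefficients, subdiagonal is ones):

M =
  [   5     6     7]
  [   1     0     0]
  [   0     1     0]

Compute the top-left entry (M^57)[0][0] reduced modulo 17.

6

(M^57)[0][0] is the top entry after applying M 57 times to the unit state (1, 0, 0). Equivalently it is h_{59} for the auxiliary sequence (h_n) obeying the same recurrence with h_2 = 1 and h_i = 0 for 0 ≤ i < 2:
h_3 = 5·1 + 6·0 + 7·0 = 5
h_4 = 5·5 + 6·1 + 7·0 = 14
h_5 = 5·14 + 6·5 + 7·1 = 5
h_6 = 5·5 + 6·14 + 7·5 = 8
h_7 = 5·8 + 6·5 + 7·14 = 15
h_8 = 5·15 + 6·8 + 7·5 = 5
h_9 = 5·5 + 6·15 + 7·8 = 1
h_10 = 5·1 + 6·5 + 7·15 = 4
h_11 = 5·4 + 6·1 + 7·5 = 10
h_12 = 5·10 + 6·4 + 7·1 = 13
h_13 = 5·13 + 6·10 + 7·4 = 0
h_14 = 5·0 + 6·13 + 7·10 = 12
h_15 = 5·12 + 6·0 + 7·13 = 15
h_16 = 5·15 + 6·12 + 7·0 = 11
h_17 = 5·11 + 6·15 + 7·12 = 8
h_18 = 5·8 + 6·11 + 7·15 = 7
h_19 = 5·7 + 6·8 + 7·11 = 7
h_20 = 5·7 + 6·7 + 7·8 = 14
h_21 = 5·14 + 6·7 + 7·7 = 8
h_22 = 5·8 + 6·14 + 7·7 = 3
h_23 = 5·3 + 6·8 + 7·14 = 8
h_24 = 5·8 + 6·3 + 7·8 = 12
h_25 = 5·12 + 6·8 + 7·3 = 10
h_26 = 5·10 + 6·12 + 7·8 = 8
h_27 = 5·8 + 6·10 + 7·12 = 14
h_28 = 5·14 + 6·8 + 7·10 = 1
h_29 = 5·1 + 6·14 + 7·8 = 9
h_30 = 5·9 + 6·1 + 7·14 = 13
h_31 = 5·13 + 6·9 + 7·1 = 7
h_32 = 5·7 + 6·13 + 7·9 = 6
h_33 = 5·6 + 6·7 + 7·13 = 10
h_34 = 5·10 + 6·6 + 7·7 = 16
h_35 = 5·16 + 6·10 + 7·6 = 12
h_36 = 5·12 + 6·16 + 7·10 = 5
h_37 = 5·5 + 6·12 + 7·16 = 5
h_38 = 5·5 + 6·5 + 7·12 = 3
h_39 = 5·3 + 6·5 + 7·5 = 12
h_40 = 5·12 + 6·3 + 7·5 = 11
h_41 = 5·11 + 6·12 + 7·3 = 12
h_42 = 5·12 + 6·11 + 7·12 = 6
h_43 = 5·6 + 6·12 + 7·11 = 9
h_44 = 5·9 + 6·6 + 7·12 = 12
h_45 = 5·12 + 6·9 + 7·6 = 3
h_46 = 5·3 + 6·12 + 7·9 = 14
h_47 = 5·14 + 6·3 + 7·12 = 2
h_48 = 5·2 + 6·14 + 7·3 = 13
h_49 = 5·13 + 6·2 + 7·14 = 5
h_50 = 5·5 + 6·13 + 7·2 = 15
h_51 = 5·15 + 6·5 + 7·13 = 9
h_52 = 5·9 + 6·15 + 7·5 = 0
h_53 = 5·0 + 6·9 + 7·15 = 6
h_54 = 5·6 + 6·0 + 7·9 = 8
h_55 = 5·8 + 6·6 + 7·0 = 8
h_56 = 5·8 + 6·8 + 7·6 = 11
h_57 = 5·11 + 6·8 + 7·8 = 6
h_58 = 5·6 + 6·11 + 7·8 = 16
h_59 = 5·16 + 6·6 + 7·11 = 6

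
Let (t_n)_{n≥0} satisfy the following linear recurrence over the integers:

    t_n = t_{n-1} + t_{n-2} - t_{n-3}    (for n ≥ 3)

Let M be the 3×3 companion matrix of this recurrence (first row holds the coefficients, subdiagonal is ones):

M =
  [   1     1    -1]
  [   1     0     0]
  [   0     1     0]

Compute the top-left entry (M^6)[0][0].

(M^6)[0][0] is the top entry after applying M 6 times to the unit state (1, 0, 0). Equivalently it is h_{8} for the auxiliary sequence (h_n) obeying the same recurrence with h_2 = 1 and h_i = 0 for 0 ≤ i < 2:
h_3 = 1·1 + 1·0 + -1·0 = 1
h_4 = 1·1 + 1·1 + -1·0 = 2
h_5 = 1·2 + 1·1 + -1·1 = 2
h_6 = 1·2 + 1·2 + -1·1 = 3
h_7 = 1·3 + 1·2 + -1·2 = 3
h_8 = 1·3 + 1·3 + -1·2 = 4

4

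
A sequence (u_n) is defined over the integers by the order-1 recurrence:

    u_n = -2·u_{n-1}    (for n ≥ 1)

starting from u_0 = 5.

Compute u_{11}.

-10240

u_1 = -2·5 = -10
u_2 = -2·-10 = 20
u_3 = -2·20 = -40
u_4 = -2·-40 = 80
u_5 = -2·80 = -160
u_6 = -2·-160 = 320
u_7 = -2·320 = -640
u_8 = -2·-640 = 1280
u_9 = -2·1280 = -2560
u_10 = -2·-2560 = 5120
u_11 = -2·5120 = -10240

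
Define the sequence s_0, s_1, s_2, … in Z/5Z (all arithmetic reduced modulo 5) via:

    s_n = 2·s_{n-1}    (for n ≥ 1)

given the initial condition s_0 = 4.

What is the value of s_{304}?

s_1 = 2·4 = 3
s_2 = 2·3 = 1
s_3 = 2·1 = 2
s_4 = 2·2 = 4
(s_4) = (4) = (s_0), so the sequence has period 4.
304 ≡ 0 (mod 4), hence s_304 = s_0 = 4.

4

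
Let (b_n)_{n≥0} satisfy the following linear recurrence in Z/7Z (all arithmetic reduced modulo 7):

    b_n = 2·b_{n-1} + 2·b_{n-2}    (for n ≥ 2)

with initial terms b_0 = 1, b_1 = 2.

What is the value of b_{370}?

b_2 = 2·2 + 2·1 = 6
b_3 = 2·6 + 2·2 = 2
b_4 = 2·2 + 2·6 = 2
b_5 = 2·2 + 2·2 = 1
b_6 = 2·1 + 2·2 = 6
b_7 = 2·6 + 2·1 = 0
b_8 = 2·0 + 2·6 = 5
b_9 = 2·5 + 2·0 = 3
b_10 = 2·3 + 2·5 = 2
b_11 = 2·2 + 2·3 = 3
b_12 = 2·3 + 2·2 = 3
b_13 = 2·3 + 2·3 = 5
b_14 = 2·5 + 2·3 = 2
b_15 = 2·2 + 2·5 = 0
b_16 = 2·0 + 2·2 = 4
b_17 = 2·4 + 2·0 = 1
b_18 = 2·1 + 2·4 = 3
b_19 = 2·3 + 2·1 = 1
b_20 = 2·1 + 2·3 = 1
b_21 = 2·1 + 2·1 = 4
b_22 = 2·4 + 2·1 = 3
b_23 = 2·3 + 2·4 = 0
b_24 = 2·0 + 2·3 = 6
b_25 = 2·6 + 2·0 = 5
b_26 = 2·5 + 2·6 = 1
b_27 = 2·1 + 2·5 = 5
b_28 = 2·5 + 2·1 = 5
b_29 = 2·5 + 2·5 = 6
b_30 = 2·6 + 2·5 = 1
b_31 = 2·1 + 2·6 = 0
b_32 = 2·0 + 2·1 = 2
b_33 = 2·2 + 2·0 = 4
b_34 = 2·4 + 2·2 = 5
b_35 = 2·5 + 2·4 = 4
b_36 = 2·4 + 2·5 = 4
b_37 = 2·4 + 2·4 = 2
b_38 = 2·2 + 2·4 = 5
b_39 = 2·5 + 2·2 = 0
b_40 = 2·0 + 2·5 = 3
b_41 = 2·3 + 2·0 = 6
b_42 = 2·6 + 2·3 = 4
b_43 = 2·4 + 2·6 = 6
b_44 = 2·6 + 2·4 = 6
b_45 = 2·6 + 2·6 = 3
b_46 = 2·3 + 2·6 = 4
b_47 = 2·4 + 2·3 = 0
b_48 = 2·0 + 2·4 = 1
b_49 = 2·1 + 2·0 = 2
(b_48, b_49) = (1, 2) = (b_0, b_1), so the sequence has period 48.
370 ≡ 34 (mod 48), hence b_370 = b_34 = 5.

5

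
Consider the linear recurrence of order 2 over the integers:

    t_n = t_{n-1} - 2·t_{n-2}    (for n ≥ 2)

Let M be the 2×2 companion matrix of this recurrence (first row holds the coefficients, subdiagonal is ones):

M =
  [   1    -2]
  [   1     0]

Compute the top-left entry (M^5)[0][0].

(M^5)[0][0] is the top entry after applying M 5 times to the unit state (1, 0). Equivalently it is h_{6} for the auxiliary sequence (h_n) obeying the same recurrence with h_1 = 1 and h_i = 0 for 0 ≤ i < 1:
h_2 = 1·1 + -2·0 = 1
h_3 = 1·1 + -2·1 = -1
h_4 = 1·-1 + -2·1 = -3
h_5 = 1·-3 + -2·-1 = -1
h_6 = 1·-1 + -2·-3 = 5

5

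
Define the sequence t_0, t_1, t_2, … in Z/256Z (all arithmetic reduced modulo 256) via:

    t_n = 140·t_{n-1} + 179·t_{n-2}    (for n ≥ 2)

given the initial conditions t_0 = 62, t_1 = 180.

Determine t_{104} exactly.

t_2 = 140·180 + 179·62 = 202
t_3 = 140·202 + 179·180 = 84
t_4 = 140·84 + 179·202 = 46
t_5 = 140·46 + 179·84 = 228
t_6 = 140·228 + 179·46 = 218
t_7 = 140·218 + 179·228 = 164
t_8 = 140·164 + 179·218 = 30
t_9 = 140·30 + 179·164 = 20
t_10 = 140·20 + 179·30 = 234
t_11 = 140·234 + 179·20 = 244
t_12 = 140·244 + 179·234 = 14
t_13 = 140·14 + 179·244 = 68
t_14 = 140·68 + 179·14 = 250
t_15 = 140·250 + 179·68 = 68
t_16 = 140·68 + 179·250 = 254
t_17 = 140·254 + 179·68 = 116
t_18 = 140·116 + 179·254 = 10
t_19 = 140·10 + 179·116 = 148
t_20 = 140·148 + 179·10 = 238
t_21 = 140·238 + 179·148 = 164
t_22 = 140·164 + 179·238 = 26
t_23 = 140·26 + 179·164 = 228
t_24 = 140·228 + 179·26 = 222
t_25 = 140·222 + 179·228 = 212
t_26 = 140·212 + 179·222 = 42
t_27 = 140·42 + 179·212 = 52
t_28 = 140·52 + 179·42 = 206
t_29 = 140·206 + 179·52 = 4
t_30 = 140·4 + 179·206 = 58
t_31 = 140·58 + 179·4 = 132
t_32 = 140·132 + 179·58 = 190
t_33 = 140·190 + 179·132 = 52
t_34 = 140·52 + 179·190 = 74
t_35 = 140·74 + 179·52 = 212
t_36 = 140·212 + 179·74 = 174
t_37 = 140·174 + 179·212 = 100
t_38 = 140·100 + 179·174 = 90
t_39 = 140·90 + 179·100 = 36
t_40 = 140·36 + 179·90 = 158
t_41 = 140·158 + 179·36 = 148
t_42 = 140·148 + 179·158 = 106
t_43 = 140·106 + 179·148 = 116
t_44 = 140·116 + 179·106 = 142
t_45 = 140·142 + 179·116 = 196
t_46 = 140·196 + 179·142 = 122
t_47 = 140·122 + 179·196 = 196
t_48 = 140·196 + 179·122 = 126
t_49 = 140·126 + 179·196 = 244
t_50 = 140·244 + 179·126 = 138
t_51 = 140·138 + 179·244 = 20
t_52 = 140·20 + 179·138 = 110
t_53 = 140·110 + 179·20 = 36
t_54 = 140·36 + 179·110 = 154
t_55 = 140·154 + 179·36 = 100
t_56 = 140·100 + 179·154 = 94
t_57 = 140·94 + 179·100 = 84
t_58 = 140·84 + 179·94 = 170
t_59 = 140·170 + 179·84 = 180
t_60 = 140·180 + 179·170 = 78
t_61 = 140·78 + 179·180 = 132
t_62 = 140·132 + 179·78 = 186
t_63 = 140·186 + 179·132 = 4
t_64 = 140·4 + 179·186 = 62
t_65 = 140·62 + 179·4 = 180
t_66 = 140·180 + 179·62 = 202
t_67 = 140·202 + 179·180 = 84
t_68 = 140·84 + 179·202 = 46
t_69 = 140·46 + 179·84 = 228
t_70 = 140·228 + 179·46 = 218
t_71 = 140·218 + 179·228 = 164
t_72 = 140·164 + 179·218 = 30
t_73 = 140·30 + 179·164 = 20
t_74 = 140·20 + 179·30 = 234
t_75 = 140·234 + 179·20 = 244
t_76 = 140·244 + 179·234 = 14
t_77 = 140·14 + 179·244 = 68
t_78 = 140·68 + 179·14 = 250
t_79 = 140·250 + 179·68 = 68
t_80 = 140·68 + 179·250 = 254
t_81 = 140·254 + 179·68 = 116
t_82 = 140·116 + 179·254 = 10
t_83 = 140·10 + 179·116 = 148
t_84 = 140·148 + 179·10 = 238
t_85 = 140·238 + 179·148 = 164
t_86 = 140·164 + 179·238 = 26
t_87 = 140·26 + 179·164 = 228
t_88 = 140·228 + 179·26 = 222
t_89 = 140·222 + 179·228 = 212
t_90 = 140·212 + 179·222 = 42
t_91 = 140·42 + 179·212 = 52
t_92 = 140·52 + 179·42 = 206
t_93 = 140·206 + 179·52 = 4
t_94 = 140·4 + 179·206 = 58
t_95 = 140·58 + 179·4 = 132
t_96 = 140·132 + 179·58 = 190
t_97 = 140·190 + 179·132 = 52
t_98 = 140·52 + 179·190 = 74
t_99 = 140·74 + 179·52 = 212
t_100 = 140·212 + 179·74 = 174
t_101 = 140·174 + 179·212 = 100
t_102 = 140·100 + 179·174 = 90
t_103 = 140·90 + 179·100 = 36
t_104 = 140·36 + 179·90 = 158

158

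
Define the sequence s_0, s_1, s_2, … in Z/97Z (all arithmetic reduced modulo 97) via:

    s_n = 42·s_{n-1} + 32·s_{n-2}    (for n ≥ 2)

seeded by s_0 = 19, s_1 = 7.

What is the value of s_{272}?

s_2 = 42·7 + 32·19 = 29
s_3 = 42·29 + 32·7 = 84
s_4 = 42·84 + 32·29 = 91
s_5 = 42·91 + 32·84 = 11
s_6 = 42·11 + 32·91 = 76
s_7 = 42·76 + 32·11 = 52
s_8 = 42·52 + 32·76 = 57
s_9 = 42·57 + 32·52 = 81
s_10 = 42·81 + 32·57 = 85
s_11 = 42·85 + 32·81 = 51
s_12 = 42·51 + 32·85 = 12
s_13 = 42·12 + 32·51 = 2
s_14 = 42·2 + 32·12 = 80
s_15 = 42·80 + 32·2 = 29
s_16 = 42·29 + 32·80 = 92
s_17 = 42·92 + 32·29 = 39
s_18 = 42·39 + 32·92 = 23
s_19 = 42·23 + 32·39 = 80
s_20 = 42·80 + 32·23 = 22
s_21 = 42·22 + 32·80 = 89
s_22 = 42·89 + 32·22 = 77
s_23 = 42·77 + 32·89 = 68
s_24 = 42·68 + 32·77 = 82
s_25 = 42·82 + 32·68 = 91
s_26 = 42·91 + 32·82 = 44
s_27 = 42·44 + 32·91 = 7
s_28 = 42·7 + 32·44 = 53
s_29 = 42·53 + 32·7 = 25
s_30 = 42·25 + 32·53 = 30
s_31 = 42·30 + 32·25 = 23
s_32 = 42·23 + 32·30 = 83
s_33 = 42·83 + 32·23 = 51
s_34 = 42·51 + 32·83 = 45
s_35 = 42·45 + 32·51 = 30
s_36 = 42·30 + 32·45 = 81
s_37 = 42·81 + 32·30 = 94
s_38 = 42·94 + 32·81 = 41
s_39 = 42·41 + 32·94 = 74
s_40 = 42·74 + 32·41 = 55
s_41 = 42·55 + 32·74 = 22
s_42 = 42·22 + 32·55 = 65
s_43 = 42·65 + 32·22 = 39
s_44 = 42·39 + 32·65 = 32
s_45 = 42·32 + 32·39 = 70
s_46 = 42·70 + 32·32 = 84
s_47 = 42·84 + 32·70 = 45
s_48 = 42·45 + 32·84 = 19
s_49 = 42·19 + 32·45 = 7
(s_48, s_49) = (19, 7) = (s_0, s_1), so the sequence has period 48.
272 ≡ 32 (mod 48), hence s_272 = s_32 = 83.

83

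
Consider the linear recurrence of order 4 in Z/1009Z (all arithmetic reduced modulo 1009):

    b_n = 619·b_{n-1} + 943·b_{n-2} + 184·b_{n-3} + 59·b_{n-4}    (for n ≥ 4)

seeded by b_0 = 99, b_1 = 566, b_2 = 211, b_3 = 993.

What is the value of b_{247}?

b_4 = 619·993 + 943·211 + 184·566 + 59·99 = 390
b_5 = 619·390 + 943·993 + 184·211 + 59·566 = 885
b_6 = 619·885 + 943·390 + 184·993 + 59·211 = 846
b_7 = 619·846 + 943·885 + 184·390 + 59·993 = 301
b_8 = 619·301 + 943·846 + 184·885 + 59·390 = 516
b_9 = 619·516 + 943·301 + 184·846 + 59·885 = 899
Continuing the recurrence:
  b_10 = 125;  b_11 = 583;  b_12 = 600;  b_13 = 318;  b_14 = 468;  b_15 = 820
  b_16 = 519;  b_17 = 703;  b_18 = 229;  b_19 = 96;  b_20 = 465;  b_21 = 863
  b_22 = 921;  b_23 = 983;  b_24 = 375;  b_25 = 172;  b_26 = 103;  b_27 = 809
  b_28 = 868;  b_29 = 426;  b_30 = 117;  b_31 = 509;  b_32 = 48;  b_33 = 402
  b_34 = 142;  b_35 = 338;  b_36 = 184;  b_37 = 174;  b_38 = 656;  b_39 = 382
  b_40 = 937;  b_41 = 650;  b_42 = 495;  b_43 = 365;  b_44 = 872;  b_45 = 357
  b_46 = 483;  b_47 = 321;  b_48 = 428;  b_49 = 531;  b_50 = 546;  b_51 = 46
  b_52 = 368;  b_53 = 372;  b_54 = 462;  b_55 = 900;  b_56 = 269;  b_57 = 159
  b_58 = 86;  b_59 = 40;  b_60 = 644;  b_61 = 448;  b_62 = 37;  b_63 = 174
  b_64 = 685;  b_65 = 802;  b_66 = 98;  b_67 = 758;  b_68 = 921;  b_69 = 201
  b_70 = 24;  b_71 = 859;  b_72 = 925;  b_73 = 413;  b_74 = 919;  b_75 = 689
  b_76 = 985;  b_77 = 954;  b_78 = 213;  b_79 = 182;  b_80 = 290;  b_81 = 636
  b_82 = 855;  b_83 = 453;  b_84 = 925;  b_85 = 951;  b_86 = 521;  b_87 = 592
  b_88 = 617;  b_89 = 414;  b_90 = 43;  b_91 = 435;  b_92 = 631;  b_93 = 707
  b_94 = 298;  b_95 = 76;  b_96 = 965;  b_97 = 726;  b_98 = 553;  b_99 = 187
  b_100 = 371;  b_101 = 671;  b_102 = 821;  b_103 = 368;  b_104 = 115;  b_105 = 435
  b_106 = 460;  b_107 = 238;  b_108 = 978;  b_109 = 742;  b_110 = 533;  b_111 = 719
  b_112 = 731;  b_113 = 7;  b_114 = 768;  b_115 = 41;  b_116 = 946;  b_117 = 131
  b_118 = 879;  b_119 = 593;  b_120 = 506;  b_121 = 590;  b_122 = 395;  b_123 = 686
  b_124 = 190;  b_125 = 222;  b_126 = 968;  b_127 = 88;  b_128 = 264;  b_129 = 713
  b_130 = 799;  b_131 = 827;  b_132 = 547;  b_133 = 882;  b_134 = 847;  b_135 = 32
  b_136 = 54;  b_137 = 67;  b_138 = 942;  b_139 = 235;  b_140 = 934;  b_141 = 320
  b_142 = 157;  b_143 = 453;  b_144 = 611;  b_145 = 551;  b_146 = 857;  b_147 = 625
  b_148 = 579;  b_149 = 830;  b_150 = 404;  b_151 = 692;  b_152 = 318;  b_153 = 28
  b_154 = 194;  b_155 = 643;  b_156 = 482;  b_157 = 658;  b_158 = 748;  b_159 = 340
  b_160 = 839;  b_161 = 352;  b_162 = 812;  b_163 = 0;  b_164 = 137;  b_165 = 711
  b_166 = 709;  b_167 = 436;  b_168 = 775;  b_169 = 801;  b_170 = 675;  b_171 = 531
  b_172 = 1000;  b_173 = 681;  b_174 = 676;  b_175 = 580;  b_176 = 262;  b_177 = 896
  b_178 = 843;  b_179 = 249;  b_180 = 331;  b_181 = 903;  b_182 = 21;  b_183 = 744
  b_184 = 80;  b_185 = 44;  b_186 = 669;  b_187 = 638;  b_188 = 344;  b_189 = 883
  b_190 = 670;  b_191 = 313;  b_192 = 334;  b_193 = 243;  b_194 = 488;  b_195 = 699
  b_196 = 751;  b_197 = 202;  b_198 = 810;  b_199 = 534;  b_200 = 368;  b_201 = 356
  b_202 = 71;  b_203 = 609;  b_204 = 406;  b_205 = 1;  b_206 = 267;  b_207 = 385
  b_208 = 653;  b_209 = 168;  b_210 = 173;  b_211 = 742;  b_212 = 711;  b_213 = 20
  b_214 = 190;  b_215 = 300;  b_216 = 845;  b_217 = 589;  b_218 = 892;  b_219 = 334
  b_220 = 378;  b_221 = 154;  b_222 = 824;  b_223 = 903;  b_224 = 261;  b_225 = 323
  b_226 = 942;  b_227 = 168;  b_228 = 616;  b_229 = 588;  b_230 = 152;  b_231 = 952
  b_232 = 339;  b_233 = 806;  b_234 = 790;  b_235 = 417;  b_236 = 958;  b_237 = 635
  b_238 = 134;  b_239 = 760;  b_240 = 297;  b_241 = 58;  b_242 = 588;  b_243 = 537
  b_244 = 928;  b_245 = 808
b_246 = 619·808 + 943·928 + 184·537 + 59·588 = 301
b_247 = 619·301 + 943·808 + 184·928 + 59·537 = 438

438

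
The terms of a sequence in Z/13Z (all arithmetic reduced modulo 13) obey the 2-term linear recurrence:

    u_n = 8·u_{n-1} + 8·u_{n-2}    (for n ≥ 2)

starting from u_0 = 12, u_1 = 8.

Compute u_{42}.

u_2 = 8·8 + 8·12 = 4
u_3 = 8·4 + 8·8 = 5
u_4 = 8·5 + 8·4 = 7
u_5 = 8·7 + 8·5 = 5
u_6 = 8·5 + 8·7 = 5
u_7 = 8·5 + 8·5 = 2
u_8 = 8·2 + 8·5 = 4
u_9 = 8·4 + 8·2 = 9
u_10 = 8·9 + 8·4 = 0
u_11 = 8·0 + 8·9 = 7
u_12 = 8·7 + 8·0 = 4
u_13 = 8·4 + 8·7 = 10
u_14 = 8·10 + 8·4 = 8
u_15 = 8·8 + 8·10 = 1
u_16 = 8·1 + 8·8 = 7
u_17 = 8·7 + 8·1 = 12
u_18 = 8·12 + 8·7 = 9
u_19 = 8·9 + 8·12 = 12
u_20 = 8·12 + 8·9 = 12
u_21 = 8·12 + 8·12 = 10
u_22 = 8·10 + 8·12 = 7
u_23 = 8·7 + 8·10 = 6
u_24 = 8·6 + 8·7 = 0
u_25 = 8·0 + 8·6 = 9
u_26 = 8·9 + 8·0 = 7
u_27 = 8·7 + 8·9 = 11
u_28 = 8·11 + 8·7 = 1
u_29 = 8·1 + 8·11 = 5
u_30 = 8·5 + 8·1 = 9
u_31 = 8·9 + 8·5 = 8
u_32 = 8·8 + 8·9 = 6
u_33 = 8·6 + 8·8 = 8
u_34 = 8·8 + 8·6 = 8
u_35 = 8·8 + 8·8 = 11
u_36 = 8·11 + 8·8 = 9
u_37 = 8·9 + 8·11 = 4
u_38 = 8·4 + 8·9 = 0
u_39 = 8·0 + 8·4 = 6
u_40 = 8·6 + 8·0 = 9
u_41 = 8·9 + 8·6 = 3
u_42 = 8·3 + 8·9 = 5

5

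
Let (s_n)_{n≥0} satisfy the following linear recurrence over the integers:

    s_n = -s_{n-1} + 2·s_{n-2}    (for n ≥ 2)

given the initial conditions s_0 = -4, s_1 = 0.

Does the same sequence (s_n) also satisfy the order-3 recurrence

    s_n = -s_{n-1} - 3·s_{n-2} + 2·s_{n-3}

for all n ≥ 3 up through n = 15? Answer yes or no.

no

Terms s_0..s_15: -4, 0, -8, 8, -24, 40, -88, 168, -344, 680, -1368, 2728, -5464, 10920, -21848, 43688
n=3: candidate gives 0, actual s_3 = 8 ✗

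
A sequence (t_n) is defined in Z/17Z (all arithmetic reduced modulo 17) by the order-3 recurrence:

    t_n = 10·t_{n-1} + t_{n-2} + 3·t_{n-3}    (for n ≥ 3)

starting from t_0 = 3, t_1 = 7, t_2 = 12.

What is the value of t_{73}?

10

t_3 = 10·12 + 1·7 + 3·3 = 0
t_4 = 10·0 + 1·12 + 3·7 = 16
t_5 = 10·16 + 1·0 + 3·12 = 9
t_6 = 10·9 + 1·16 + 3·0 = 4
t_7 = 10·4 + 1·9 + 3·16 = 12
t_8 = 10·12 + 1·4 + 3·9 = 15
t_9 = 10·15 + 1·12 + 3·4 = 4
t_10 = 10·4 + 1·15 + 3·12 = 6
t_11 = 10·6 + 1·4 + 3·15 = 7
t_12 = 10·7 + 1·6 + 3·4 = 3
t_13 = 10·3 + 1·7 + 3·6 = 4
t_14 = 10·4 + 1·3 + 3·7 = 13
t_15 = 10·13 + 1·4 + 3·3 = 7
t_16 = 10·7 + 1·13 + 3·4 = 10
t_17 = 10·10 + 1·7 + 3·13 = 10
t_18 = 10·10 + 1·10 + 3·7 = 12
t_19 = 10·12 + 1·10 + 3·10 = 7
t_20 = 10·7 + 1·12 + 3·10 = 10
t_21 = 10·10 + 1·7 + 3·12 = 7
t_22 = 10·7 + 1·10 + 3·7 = 16
t_23 = 10·16 + 1·7 + 3·10 = 10
t_24 = 10·10 + 1·16 + 3·7 = 1
t_25 = 10·1 + 1·10 + 3·16 = 0
t_26 = 10·0 + 1·1 + 3·10 = 14
t_27 = 10·14 + 1·0 + 3·1 = 7
t_28 = 10·7 + 1·14 + 3·0 = 16
t_29 = 10·16 + 1·7 + 3·14 = 5
t_30 = 10·5 + 1·16 + 3·7 = 2
t_31 = 10·2 + 1·5 + 3·16 = 5
t_32 = 10·5 + 1·2 + 3·5 = 16
t_33 = 10·16 + 1·5 + 3·2 = 1
t_34 = 10·1 + 1·16 + 3·5 = 7
t_35 = 10·7 + 1·1 + 3·16 = 0
t_36 = 10·0 + 1·7 + 3·1 = 10
t_37 = 10·10 + 1·0 + 3·7 = 2
t_38 = 10·2 + 1·10 + 3·0 = 13
t_39 = 10·13 + 1·2 + 3·10 = 9
t_40 = 10·9 + 1·13 + 3·2 = 7
t_41 = 10·7 + 1·9 + 3·13 = 16
t_42 = 10·16 + 1·7 + 3·9 = 7
t_43 = 10·7 + 1·16 + 3·7 = 5
t_44 = 10·5 + 1·7 + 3·16 = 3
t_45 = 10·3 + 1·5 + 3·7 = 5
t_46 = 10·5 + 1·3 + 3·5 = 0
t_47 = 10·0 + 1·5 + 3·3 = 14
t_48 = 10·14 + 1·0 + 3·5 = 2
t_49 = 10·2 + 1·14 + 3·0 = 0
t_50 = 10·0 + 1·2 + 3·14 = 10
t_51 = 10·10 + 1·0 + 3·2 = 4
t_52 = 10·4 + 1·10 + 3·0 = 16
t_53 = 10·16 + 1·4 + 3·10 = 7
t_54 = 10·7 + 1·16 + 3·4 = 13
t_55 = 10·13 + 1·7 + 3·16 = 15
t_56 = 10·15 + 1·13 + 3·7 = 14
t_57 = 10·14 + 1·15 + 3·13 = 7
t_58 = 10·7 + 1·14 + 3·15 = 10
t_59 = 10·10 + 1·7 + 3·14 = 13
t_60 = 10·13 + 1·10 + 3·7 = 8
t_61 = 10·8 + 1·13 + 3·10 = 4
t_62 = 10·4 + 1·8 + 3·13 = 2
t_63 = 10·2 + 1·4 + 3·8 = 14
t_64 = 10·14 + 1·2 + 3·4 = 1
t_65 = 10·1 + 1·14 + 3·2 = 13
t_66 = 10·13 + 1·1 + 3·14 = 3
t_67 = 10·3 + 1·13 + 3·1 = 12
t_68 = 10·12 + 1·3 + 3·13 = 9
t_69 = 10·9 + 1·12 + 3·3 = 9
t_70 = 10·9 + 1·9 + 3·12 = 16
t_71 = 10·16 + 1·9 + 3·9 = 9
t_72 = 10·9 + 1·16 + 3·9 = 14
t_73 = 10·14 + 1·9 + 3·16 = 10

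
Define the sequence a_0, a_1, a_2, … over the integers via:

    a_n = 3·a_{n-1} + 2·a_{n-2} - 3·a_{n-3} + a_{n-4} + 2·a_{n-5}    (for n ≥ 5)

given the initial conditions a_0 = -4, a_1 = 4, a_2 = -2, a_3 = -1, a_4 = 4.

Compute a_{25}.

a_5 = 3·4 + 2·-1 + -3·-2 + 1·4 + 2·-4 = 12
a_6 = 3·12 + 2·4 + -3·-1 + 1·-2 + 2·4 = 53
a_7 = 3·53 + 2·12 + -3·4 + 1·-1 + 2·-2 = 166
a_8 = 3·166 + 2·53 + -3·12 + 1·4 + 2·-1 = 570
a_9 = 3·570 + 2·166 + -3·53 + 1·12 + 2·4 = 1903
a_10 = 3·1903 + 2·570 + -3·166 + 1·53 + 2·12 = 6428
a_11 = 3·6428 + 2·1903 + -3·570 + 1·166 + 2·53 = 21652
a_12 = 3·21652 + 2·6428 + -3·1903 + 1·570 + 2·166 = 73005
a_13 = 3·73005 + 2·21652 + -3·6428 + 1·1903 + 2·570 = 246078
a_14 = 3·246078 + 2·73005 + -3·21652 + 1·6428 + 2·1903 = 829522
a_15 = 3·829522 + 2·246078 + -3·73005 + 1·21652 + 2·6428 = 2796215
a_16 = 3·2796215 + 2·829522 + -3·246078 + 1·73005 + 2·21652 = 9425764
a_17 = 3·9425764 + 2·2796215 + -3·829522 + 1·246078 + 2·73005 = 31773244
a_18 = 3·31773244 + 2·9425764 + -3·2796215 + 1·829522 + 2·246078 = 107104293
a_19 = 3·107104293 + 2·31773244 + -3·9425764 + 1·2796215 + 2·829522 = 361037334
a_20 = 3·361037334 + 2·107104293 + -3·31773244 + 1·9425764 + 2·2796215 = 1217019050
a_21 = 3·1217019050 + 2·361037334 + -3·107104293 + 1·31773244 + 2·9425764 = 4102443711
a_22 = 3·4102443711 + 2·1217019050 + -3·361037334 + 1·107104293 + 2·31773244 = 13828908012
a_23 = 3·13828908012 + 2·4102443711 + -3·1217019050 + 1·361037334 + 2·107104293 = 46615800228
a_24 = 3·46615800228 + 2·13828908012 + -3·4102443711 + 1·1217019050 + 2·361037334 = 157136979293
a_25 = 3·157136979293 + 2·46615800228 + -3·13828908012 + 1·4102443711 + 2·1217019050 = 529692296110

529692296110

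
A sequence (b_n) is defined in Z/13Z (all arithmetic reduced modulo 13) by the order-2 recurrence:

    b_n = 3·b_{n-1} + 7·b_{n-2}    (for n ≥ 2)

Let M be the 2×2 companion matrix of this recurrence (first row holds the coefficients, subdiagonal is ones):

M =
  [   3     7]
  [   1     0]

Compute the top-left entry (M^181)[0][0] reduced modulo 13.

0

(M^181)[0][0] is the top entry after applying M 181 times to the unit state (1, 0). Equivalently it is h_{182} for the auxiliary sequence (h_n) obeying the same recurrence with h_1 = 1 and h_i = 0 for 0 ≤ i < 1:
h_2 = 3·1 + 7·0 = 3
h_3 = 3·3 + 7·1 = 3
h_4 = 3·3 + 7·3 = 4
h_5 = 3·4 + 7·3 = 7
h_6 = 3·7 + 7·4 = 10
h_7 = 3·10 + 7·7 = 1
h_8 = 3·1 + 7·10 = 8
h_9 = 3·8 + 7·1 = 5
h_10 = 3·5 + 7·8 = 6
h_11 = 3·6 + 7·5 = 1
h_12 = 3·1 + 7·6 = 6
h_13 = 3·6 + 7·1 = 12
h_14 = 3·12 + 7·6 = 0
h_15 = 3·0 + 7·12 = 6
h_16 = 3·6 + 7·0 = 5
h_17 = 3·5 + 7·6 = 5
h_18 = 3·5 + 7·5 = 11
h_19 = 3·11 + 7·5 = 3
h_20 = 3·3 + 7·11 = 8
h_21 = 3·8 + 7·3 = 6
h_22 = 3·6 + 7·8 = 9
h_23 = 3·9 + 7·6 = 4
h_24 = 3·4 + 7·9 = 10
h_25 = 3·10 + 7·4 = 6
h_26 = 3·6 + 7·10 = 10
h_27 = 3·10 + 7·6 = 7
h_28 = 3·7 + 7·10 = 0
h_29 = 3·0 + 7·7 = 10
h_30 = 3·10 + 7·0 = 4
h_31 = 3·4 + 7·10 = 4
h_32 = 3·4 + 7·4 = 1
h_33 = 3·1 + 7·4 = 5
h_34 = 3·5 + 7·1 = 9
h_35 = 3·9 + 7·5 = 10
h_36 = 3·10 + 7·9 = 2
h_37 = 3·2 + 7·10 = 11
h_38 = 3·11 + 7·2 = 8
h_39 = 3·8 + 7·11 = 10
h_40 = 3·10 + 7·8 = 8
h_41 = 3·8 + 7·10 = 3
h_42 = 3·3 + 7·8 = 0
h_43 = 3·0 + 7·3 = 8
h_44 = 3·8 + 7·0 = 11
h_45 = 3·11 + 7·8 = 11
h_46 = 3·11 + 7·11 = 6
h_47 = 3·6 + 7·11 = 4
h_48 = 3·4 + 7·6 = 2
h_49 = 3·2 + 7·4 = 8
h_50 = 3·8 + 7·2 = 12
h_51 = 3·12 + 7·8 = 1
h_52 = 3·1 + 7·12 = 9
h_53 = 3·9 + 7·1 = 8
h_54 = 3·8 + 7·9 = 9
h_55 = 3·9 + 7·8 = 5
h_56 = 3·5 + 7·9 = 0
h_57 = 3·0 + 7·5 = 9
h_58 = 3·9 + 7·0 = 1
h_59 = 3·1 + 7·9 = 1
h_60 = 3·1 + 7·1 = 10
h_61 = 3·10 + 7·1 = 11
h_62 = 3·11 + 7·10 = 12
h_63 = 3·12 + 7·11 = 9
h_64 = 3·9 + 7·12 = 7
h_65 = 3·7 + 7·9 = 6
h_66 = 3·6 + 7·7 = 2
h_67 = 3·2 + 7·6 = 9
h_68 = 3·9 + 7·2 = 2
h_69 = 3·2 + 7·9 = 4
h_70 = 3·4 + 7·2 = 0
h_71 = 3·0 + 7·4 = 2
h_72 = 3·2 + 7·0 = 6
h_73 = 3·6 + 7·2 = 6
h_74 = 3·6 + 7·6 = 8
h_75 = 3·8 + 7·6 = 1
h_76 = 3·1 + 7·8 = 7
h_77 = 3·7 + 7·1 = 2
h_78 = 3·2 + 7·7 = 3
h_79 = 3·3 + 7·2 = 10
h_80 = 3·10 + 7·3 = 12
h_81 = 3·12 + 7·10 = 2
h_82 = 3·2 + 7·12 = 12
h_83 = 3·12 + 7·2 = 11
h_84 = 3·11 + 7·12 = 0
h_85 = 3·0 + 7·11 = 12
h_86 = 3·12 + 7·0 = 10
h_87 = 3·10 + 7·12 = 10
h_88 = 3·10 + 7·10 = 9
h_89 = 3·9 + 7·10 = 6
h_90 = 3·6 + 7·9 = 3
h_91 = 3·3 + 7·6 = 12
h_92 = 3·12 + 7·3 = 5
h_93 = 3·5 + 7·12 = 8
h_94 = 3·8 + 7·5 = 7
h_95 = 3·7 + 7·8 = 12
h_96 = 3·12 + 7·7 = 7
h_97 = 3·7 + 7·12 = 1
h_98 = 3·1 + 7·7 = 0
h_99 = 3·0 + 7·1 = 7
h_100 = 3·7 + 7·0 = 8
h_101 = 3·8 + 7·7 = 8
h_102 = 3·8 + 7·8 = 2
h_103 = 3·2 + 7·8 = 10
h_104 = 3·10 + 7·2 = 5
h_105 = 3·5 + 7·10 = 7
h_106 = 3·7 + 7·5 = 4
h_107 = 3·4 + 7·7 = 9
h_108 = 3·9 + 7·4 = 3
h_109 = 3·3 + 7·9 = 7
h_110 = 3·7 + 7·3 = 3
h_111 = 3·3 + 7·7 = 6
h_112 = 3·6 + 7·3 = 0
h_113 = 3·0 + 7·6 = 3
h_114 = 3·3 + 7·0 = 9
h_115 = 3·9 + 7·3 = 9
h_116 = 3·9 + 7·9 = 12
h_117 = 3·12 + 7·9 = 8
h_118 = 3·8 + 7·12 = 4
h_119 = 3·4 + 7·8 = 3
h_120 = 3·3 + 7·4 = 11
h_121 = 3·11 + 7·3 = 2
h_122 = 3·2 + 7·11 = 5
h_123 = 3·5 + 7·2 = 3
h_124 = 3·3 + 7·5 = 5
h_125 = 3·5 + 7·3 = 10
h_126 = 3·10 + 7·5 = 0
h_127 = 3·0 + 7·10 = 5
h_128 = 3·5 + 7·0 = 2
h_129 = 3·2 + 7·5 = 2
h_130 = 3·2 + 7·2 = 7
h_131 = 3·7 + 7·2 = 9
h_132 = 3·9 + 7·7 = 11
h_133 = 3·11 + 7·9 = 5
h_134 = 3·5 + 7·11 = 1
h_135 = 3·1 + 7·5 = 12
h_136 = 3·12 + 7·1 = 4
h_137 = 3·4 + 7·12 = 5
h_138 = 3·5 + 7·4 = 4
h_139 = 3·4 + 7·5 = 8
h_140 = 3·8 + 7·4 = 0
h_141 = 3·0 + 7·8 = 4
h_142 = 3·4 + 7·0 = 12
h_143 = 3·12 + 7·4 = 12
h_144 = 3·12 + 7·12 = 3
h_145 = 3·3 + 7·12 = 2
h_146 = 3·2 + 7·3 = 1
h_147 = 3·1 + 7·2 = 4
h_148 = 3·4 + 7·1 = 6
h_149 = 3·6 + 7·4 = 7
h_150 = 3·7 + 7·6 = 11
h_151 = 3·11 + 7·7 = 4
h_152 = 3·4 + 7·11 = 11
h_153 = 3·11 + 7·4 = 9
h_154 = 3·9 + 7·11 = 0
h_155 = 3·0 + 7·9 = 11
h_156 = 3·11 + 7·0 = 7
h_157 = 3·7 + 7·11 = 7
h_158 = 3·7 + 7·7 = 5
h_159 = 3·5 + 7·7 = 12
h_160 = 3·12 + 7·5 = 6
h_161 = 3·6 + 7·12 = 11
h_162 = 3·11 + 7·6 = 10
h_163 = 3·10 + 7·11 = 3
h_164 = 3·3 + 7·10 = 1
h_165 = 3·1 + 7·3 = 11
h_166 = 3·11 + 7·1 = 1
h_167 = 3·1 + 7·11 = 2
h_168 = 3·2 + 7·1 = 0
h_169 = 3·0 + 7·2 = 1
h_170 = 3·1 + 7·0 = 3
h_171 = 3·3 + 7·1 = 3
h_172 = 3·3 + 7·3 = 4
h_173 = 3·4 + 7·3 = 7
h_174 = 3·7 + 7·4 = 10
h_175 = 3·10 + 7·7 = 1
h_176 = 3·1 + 7·10 = 8
h_177 = 3·8 + 7·1 = 5
h_178 = 3·5 + 7·8 = 6
h_179 = 3·6 + 7·5 = 1
h_180 = 3·1 + 7·6 = 6
h_181 = 3·6 + 7·1 = 12
h_182 = 3·12 + 7·6 = 0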